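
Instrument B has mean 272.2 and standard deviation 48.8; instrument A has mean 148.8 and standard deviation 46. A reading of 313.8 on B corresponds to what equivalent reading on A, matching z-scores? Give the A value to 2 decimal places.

z = (313.8 − 272.2)/48.8 ≈ 0.8525.
A = 148.8 + z·46 = 148.8 + (313.8 − 272.2)·46/48.8 ≈ 188.01.

A = 188.01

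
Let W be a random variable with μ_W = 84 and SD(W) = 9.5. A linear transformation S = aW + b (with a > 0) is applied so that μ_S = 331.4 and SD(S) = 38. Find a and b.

SD(S) = a·SD(W) (a > 0), so a = 38/9.5 = 4.
μ_S = a·μ_W + b, so b = 331.4 − 4·84 = -4.6.

a = 4, b = -4.6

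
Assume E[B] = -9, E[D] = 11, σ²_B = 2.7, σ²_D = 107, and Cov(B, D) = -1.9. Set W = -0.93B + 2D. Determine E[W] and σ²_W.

E[W] = (-0.93)·E[B] + 2·E[D] = (-0.93)·(-9) + 2·11 = 30.37.
σ²_W = a²·σ²_B + b²·σ²_D + 2ab·Cov(B, D) with a = -0.93, b = 2.
= (-0.93)²·2.7 + 2²·107 + 2·(-0.93)·2·(-1.9)
= 2.33523 + 428 + 7.068 = 437.40323.

E[W] = 30.37, σ²_W = 437.40323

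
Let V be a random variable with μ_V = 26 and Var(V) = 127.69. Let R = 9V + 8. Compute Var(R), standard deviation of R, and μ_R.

Var(R) = 10342.89, standard deviation of R = 101.7, μ_R = 242

R = 9V + 8 is linear with a = 9, b = 8.
Var(R) = a²·Var(V) = 9²·127.69 = 10342.89 (the additive constant 8 does not affect variance).
standard deviation of V = √127.69 = 11.3.
standard deviation of R = |a|·standard deviation of V = |9|·11.3 = 101.7.
μ_R = a·μ_V + b = 9·26 + 8 = 242.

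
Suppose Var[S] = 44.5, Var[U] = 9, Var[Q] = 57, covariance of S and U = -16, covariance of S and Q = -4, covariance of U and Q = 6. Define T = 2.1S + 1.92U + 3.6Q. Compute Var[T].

Var[T] = a²·Var[S] + b²·Var[U] + c²·Var[Q] + 2ab·covariance of S and U + 2ac·covariance of S and Q + 2bc·covariance of U and Q, with a = 2.1, b = 1.92, c = 3.6.
= 196.245 + 33.1776 + 738.72 + (-129.024) + (-60.48) + 82.944
= 861.5826.

Var[T] = 861.5826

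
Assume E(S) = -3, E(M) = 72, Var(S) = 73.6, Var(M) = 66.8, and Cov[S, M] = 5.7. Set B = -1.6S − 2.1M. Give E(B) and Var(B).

E(B) = -146.4, Var(B) = 521.308

E(B) = (-1.6)·E(S) + (-2.1)·E(M) = (-1.6)·(-3) + (-2.1)·72 = -146.4.
Var(B) = a²·Var(S) + b²·Var(M) + 2ab·Cov[S, M] with a = -1.6, b = -2.1.
= (-1.6)²·73.6 + (-2.1)²·66.8 + 2·(-1.6)·(-2.1)·5.7
= 188.416 + 294.588 + 38.304 = 521.308.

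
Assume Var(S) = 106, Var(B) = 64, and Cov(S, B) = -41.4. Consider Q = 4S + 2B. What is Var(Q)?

Var(Q) = a²·Var(S) + b²·Var(B) + 2ab·Cov(S, B) with a = 4, b = 2.
= 4²·106 + 2²·64 + 2·4·2·(-41.4)
= 1696 + 256 + (-662.4) = 1289.6.

Var(Q) = 1289.6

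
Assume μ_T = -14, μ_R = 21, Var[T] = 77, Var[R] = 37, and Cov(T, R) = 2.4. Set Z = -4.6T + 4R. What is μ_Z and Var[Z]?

μ_Z = 148.4, Var[Z] = 2133

μ_Z = (-4.6)·μ_T + 4·μ_R = (-4.6)·(-14) + 4·21 = 148.4.
Var[Z] = a²·Var[T] + b²·Var[R] + 2ab·Cov(T, R) with a = -4.6, b = 4.
= (-4.6)²·77 + 4²·37 + 2·(-4.6)·4·2.4
= 1629.32 + 592 + (-88.32) = 2133.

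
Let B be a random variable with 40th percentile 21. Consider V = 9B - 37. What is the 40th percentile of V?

Since a = 9 > 0 the transformation is increasing, so the 40th percentile of V = a·(P_{40} of B) + b = 9·21 + (-37) = 152.

40th percentile of V = 152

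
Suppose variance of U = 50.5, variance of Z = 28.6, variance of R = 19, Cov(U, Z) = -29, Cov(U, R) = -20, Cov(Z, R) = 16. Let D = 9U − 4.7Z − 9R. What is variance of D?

variance of D = 13308.274

variance of D = a²·variance of U + b²·variance of Z + c²·variance of R + 2ab·Cov(U, Z) + 2ac·Cov(U, R) + 2bc·Cov(Z, R), with a = 9, b = -4.7, c = -9.
= 4090.5 + 631.774 + 1539 + 2453.4 + 3240 + 1353.6
= 13308.274.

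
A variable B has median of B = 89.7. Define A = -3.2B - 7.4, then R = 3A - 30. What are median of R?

median of A = (-3.2)·89.7 + (-7.4) = -294.44.
median of R = 3·(-294.44) + (-30) = -913.32.

median of R = -913.32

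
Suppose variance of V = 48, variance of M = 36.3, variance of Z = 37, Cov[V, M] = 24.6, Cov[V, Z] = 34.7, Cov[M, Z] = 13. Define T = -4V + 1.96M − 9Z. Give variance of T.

variance of T = 5558.48208

variance of T = a²·variance of V + b²·variance of M + c²·variance of Z + 2ab·Cov[V, M] + 2ac·Cov[V, Z] + 2bc·Cov[M, Z], with a = -4, b = 1.96, c = -9.
= 768 + 139.45008 + 2997 + (-385.728) + 2498.4 + (-458.64)
= 5558.48208.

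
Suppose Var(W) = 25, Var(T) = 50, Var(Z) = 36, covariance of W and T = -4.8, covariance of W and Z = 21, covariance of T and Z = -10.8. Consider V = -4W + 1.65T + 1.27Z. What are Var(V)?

Var(V) = a²·Var(W) + b²·Var(T) + c²·Var(Z) + 2ab·covariance of W and T + 2ac·covariance of W and Z + 2bc·covariance of T and Z, with a = -4, b = 1.65, c = 1.27.
= 400 + 136.125 + 58.0644 + 63.36 + (-213.36) + (-45.2628)
= 398.9266.

Var(V) = 398.9266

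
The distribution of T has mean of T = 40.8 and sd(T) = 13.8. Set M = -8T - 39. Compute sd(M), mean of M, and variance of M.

M = -8T - 39 is linear with a = -8, b = -39.
sd(M) = |a|·sd(T) = |-8|·13.8 = 110.4.
mean of M = a·mean of T + b = (-8)·40.8 + (-39) = -365.4.
variance of T = 13.8² = 190.44.
variance of M = a²·variance of T = (-8)²·190.44 = 12188.16 (the additive constant -39 does not affect variance).

sd(M) = 110.4, mean of M = -365.4, variance of M = 12188.16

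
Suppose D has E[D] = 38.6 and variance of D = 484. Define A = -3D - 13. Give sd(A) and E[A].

sd(A) = 66, E[A] = -128.8

A = -3D - 13 is linear with a = -3, b = -13.
sd(D) = √484 = 22.
sd(A) = |a|·sd(D) = |-3|·22 = 66.
E[A] = a·E[D] + b = (-3)·38.6 + (-13) = -128.8.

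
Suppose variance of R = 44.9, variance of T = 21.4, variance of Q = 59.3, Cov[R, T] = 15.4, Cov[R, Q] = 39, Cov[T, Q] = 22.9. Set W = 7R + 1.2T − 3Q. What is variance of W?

variance of W = 1220.456

variance of W = a²·variance of R + b²·variance of T + c²·variance of Q + 2ab·Cov[R, T] + 2ac·Cov[R, Q] + 2bc·Cov[T, Q], with a = 7, b = 1.2, c = -3.
= 2200.1 + 30.816 + 533.7 + 258.72 + (-1638) + (-164.88)
= 1220.456.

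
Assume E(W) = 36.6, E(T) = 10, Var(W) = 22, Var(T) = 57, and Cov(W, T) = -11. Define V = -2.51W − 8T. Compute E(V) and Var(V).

E(V) = (-2.51)·E(W) + (-8)·E(T) = (-2.51)·36.6 + (-8)·10 = -171.866.
Var(V) = a²·Var(W) + b²·Var(T) + 2ab·Cov(W, T) with a = -2.51, b = -8.
= (-2.51)²·22 + (-8)²·57 + 2·(-2.51)·(-8)·(-11)
= 138.6022 + 3648 + (-441.76) = 3344.8422.

E(V) = -171.866, Var(V) = 3344.8422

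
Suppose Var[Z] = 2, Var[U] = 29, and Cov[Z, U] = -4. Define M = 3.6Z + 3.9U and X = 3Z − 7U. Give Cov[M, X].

By bilinearity, Cov[M, X] = ac·Var[Z] + bd·Var[U] + (ad+bc)·Cov[Z, U], with a=3.6, b=3.9, c=3, d=-7.
ac·Var[Z] = 3.6·3·2 = 21.6
bd·Var[U] = 3.9·(-7)·29 = -791.7
(ad+bc)·Cov[Z, U] = (-13.5)·(-4) = 54
Cov[M, X] = 21.6 + (-791.7) + 54 = -716.1.

Cov[M, X] = -716.1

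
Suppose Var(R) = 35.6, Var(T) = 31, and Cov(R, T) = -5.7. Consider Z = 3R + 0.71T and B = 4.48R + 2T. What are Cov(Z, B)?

Cov(Z, B) = 470.15344

By bilinearity, Cov(Z, B) = ac·Var(R) + bd·Var(T) + (ad+bc)·Cov(R, T), with a=3, b=0.71, c=4.48, d=2.
ac·Var(R) = 3·4.48·35.6 = 478.464
bd·Var(T) = 0.71·2·31 = 44.02
(ad+bc)·Cov(R, T) = (9.1808)·(-5.7) = -52.33056
Cov(Z, B) = 478.464 + 44.02 + (-52.33056) = 470.15344.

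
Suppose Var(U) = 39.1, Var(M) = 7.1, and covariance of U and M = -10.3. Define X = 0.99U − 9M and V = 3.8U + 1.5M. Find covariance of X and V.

By bilinearity, covariance of X and V = ac·Var(U) + bd·Var(M) + (ad+bc)·covariance of U and M, with a=0.99, b=-9, c=3.8, d=1.5.
ac·Var(U) = 0.99·3.8·39.1 = 147.0942
bd·Var(M) = (-9)·1.5·7.1 = -95.85
(ad+bc)·covariance of U and M = (-32.715)·(-10.3) = 336.9645
covariance of X and V = 147.0942 + (-95.85) + 336.9645 = 388.2087.

covariance of X and V = 388.2087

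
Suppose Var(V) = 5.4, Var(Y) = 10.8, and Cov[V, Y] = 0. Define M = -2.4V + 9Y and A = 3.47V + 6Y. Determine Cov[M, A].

By bilinearity, Cov[M, A] = ac·Var(V) + bd·Var(Y) + (ad+bc)·Cov[V, Y], with a=-2.4, b=9, c=3.47, d=6.
ac·Var(V) = (-2.4)·3.47·5.4 = -44.9712
bd·Var(Y) = 9·6·10.8 = 583.2
(ad+bc)·Cov[V, Y] = (16.83)·0 = 0
Cov[M, A] = -44.9712 + 583.2 + 0 = 538.2288.

Cov[M, A] = 538.2288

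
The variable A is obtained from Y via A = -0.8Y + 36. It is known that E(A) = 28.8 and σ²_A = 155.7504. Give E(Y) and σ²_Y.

E(Y) = 9, σ²_Y = 243.36

From A = -0.8Y + 36: E(A) = a·E(Y) + b, so E(Y) = (E(A) − b)/a = (28.8 − 36)/(-0.8) = 9.
σ²_A = a²·σ²_Y, so σ²_Y = 155.7504/(-0.8)² = 243.36.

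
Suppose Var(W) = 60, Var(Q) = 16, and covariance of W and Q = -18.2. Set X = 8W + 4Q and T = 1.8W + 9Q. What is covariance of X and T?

covariance of X and T = -1.44

By bilinearity, covariance of X and T = ac·Var(W) + bd·Var(Q) + (ad+bc)·covariance of W and Q, with a=8, b=4, c=1.8, d=9.
ac·Var(W) = 8·1.8·60 = 864
bd·Var(Q) = 4·9·16 = 576
(ad+bc)·covariance of W and Q = (79.2)·(-18.2) = -1441.44
covariance of X and T = 864 + 576 + (-1441.44) = -1.44.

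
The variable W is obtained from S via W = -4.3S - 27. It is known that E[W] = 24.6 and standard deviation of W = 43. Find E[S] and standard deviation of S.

E[S] = -12, standard deviation of S = 10

From W = -4.3S - 27: E[W] = a·E[S] + b, so E[S] = (E[W] − b)/a = (24.6 − (-27))/(-4.3) = -12.
standard deviation of W = |a|·standard deviation of S, so standard deviation of S = 43/|-4.3| = 10.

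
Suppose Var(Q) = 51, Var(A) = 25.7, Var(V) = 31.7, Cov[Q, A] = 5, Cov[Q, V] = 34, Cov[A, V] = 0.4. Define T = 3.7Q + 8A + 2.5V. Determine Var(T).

Var(T) = a²·Var(Q) + b²·Var(A) + c²·Var(V) + 2ab·Cov[Q, A] + 2ac·Cov[Q, V] + 2bc·Cov[A, V], with a = 3.7, b = 8, c = 2.5.
= 698.19 + 1644.8 + 198.125 + 296 + 629 + 16
= 3482.115.

Var(T) = 3482.115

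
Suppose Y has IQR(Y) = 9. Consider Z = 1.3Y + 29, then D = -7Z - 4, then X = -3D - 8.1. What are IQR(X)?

IQR(Z) = |1.3|·9 = 11.7.
IQR(D) = |-7|·11.7 = 81.9.
IQR(X) = |-3|·81.9 = 245.7.

IQR(X) = 245.7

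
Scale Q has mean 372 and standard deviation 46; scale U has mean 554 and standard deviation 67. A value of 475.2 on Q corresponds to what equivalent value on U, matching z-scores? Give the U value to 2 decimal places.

U = 704.31

z = (475.2 − 372)/46 ≈ 2.2435.
U = 554 + z·67 = 554 + (475.2 − 372)·67/46 ≈ 704.31.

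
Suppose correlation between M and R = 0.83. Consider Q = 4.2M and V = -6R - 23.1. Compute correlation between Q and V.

correlation between Q and V = -0.83

Linear rescalings preserve |correlation|; the slopes 4.2 and -6 have opposite signs, so the correlation flips sign: correlation between Q and V = −correlation between M and R = -0.83.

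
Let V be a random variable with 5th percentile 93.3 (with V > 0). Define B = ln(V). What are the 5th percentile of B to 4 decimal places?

5th percentile of B = 4.5358

ln(V) is increasing, so P_{5}(B) = g(P_{5}(V)) ≈ 4.5358.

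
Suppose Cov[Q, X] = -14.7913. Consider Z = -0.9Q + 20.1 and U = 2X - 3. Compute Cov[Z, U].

Cov[Z, U] = 26.62434

Cov[Z, U] = a·c·Cov[Q, X] = (-0.9)·2·(-14.7913) = 26.62434. Additive constants drop out.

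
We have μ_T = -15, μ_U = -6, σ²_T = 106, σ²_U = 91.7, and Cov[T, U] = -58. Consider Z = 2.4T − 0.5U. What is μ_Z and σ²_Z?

μ_Z = 2.4·μ_T + (-0.5)·μ_U = 2.4·(-15) + (-0.5)·(-6) = -33.
σ²_Z = a²·σ²_T + b²·σ²_U + 2ab·Cov[T, U] with a = 2.4, b = -0.5.
= 2.4²·106 + (-0.5)²·91.7 + 2·2.4·(-0.5)·(-58)
= 610.56 + 22.925 + 139.2 = 772.685.

μ_Z = -33, σ²_Z = 772.685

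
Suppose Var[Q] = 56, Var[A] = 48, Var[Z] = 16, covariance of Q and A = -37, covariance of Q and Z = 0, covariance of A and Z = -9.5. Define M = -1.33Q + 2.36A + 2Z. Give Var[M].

Var[M] = 572.9904

Var[M] = a²·Var[Q] + b²·Var[A] + c²·Var[Z] + 2ab·covariance of Q and A + 2ac·covariance of Q and Z + 2bc·covariance of A and Z, with a = -1.33, b = 2.36, c = 2.
= 99.0584 + 267.3408 + 64 + 232.2712 + 0 + (-89.68)
= 572.9904.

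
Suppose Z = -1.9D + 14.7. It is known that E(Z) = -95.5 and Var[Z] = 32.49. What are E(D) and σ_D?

From Z = -1.9D + 14.7: E(Z) = a·E(D) + b, so E(D) = (E(Z) − b)/a = (-95.5 − 14.7)/(-1.9) = 58.
σ_Z = √32.49 = 5.7.
σ_Z = |a|·σ_D, so σ_D = 5.7/|-1.9| = 3.

E(D) = 58, σ_D = 3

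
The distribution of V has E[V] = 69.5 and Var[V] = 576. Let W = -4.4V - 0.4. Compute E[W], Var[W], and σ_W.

E[W] = -306.2, Var[W] = 11151.36, σ_W = 105.6

W = -4.4V - 0.4 is linear with a = -4.4, b = -0.4.
E[W] = a·E[V] + b = (-4.4)·69.5 + (-0.4) = -306.2.
Var[W] = a²·Var[V] = (-4.4)²·576 = 11151.36 (the additive constant -0.4 does not affect variance).
σ_V = √576 = 24.
σ_W = |a|·σ_V = |-4.4|·24 = 105.6.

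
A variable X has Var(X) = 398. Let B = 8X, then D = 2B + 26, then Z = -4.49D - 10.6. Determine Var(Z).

Var(Z) = 2054072.2688

Var(B) = 8²·398 = 25472.
Var(D) = 2²·25472 = 101888.
Var(Z) = (-4.49)²·101888 = 2054072.2688.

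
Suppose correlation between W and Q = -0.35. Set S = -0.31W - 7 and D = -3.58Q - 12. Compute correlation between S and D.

correlation between S and D = -0.35

Linear rescalings preserve correlation up to sign; here the slopes -0.31 and -3.58 have the same sign, so correlation between S and D = correlation between W and Q = -0.35.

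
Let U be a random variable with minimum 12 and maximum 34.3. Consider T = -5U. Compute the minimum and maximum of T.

a = -5 < 0, so order reverses: min(T) = a·max(U)+b = (-5)·34.3 = -171.5; max(T) = a·min(U)+b = (-5)·12 = -60.

min(T) = -171.5, max(T) = -60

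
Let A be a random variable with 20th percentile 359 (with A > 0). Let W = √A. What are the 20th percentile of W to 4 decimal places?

√A is increasing, so P_{20}(W) = g(P_{20}(A)) ≈ 18.9473.

20th percentile of W = 18.9473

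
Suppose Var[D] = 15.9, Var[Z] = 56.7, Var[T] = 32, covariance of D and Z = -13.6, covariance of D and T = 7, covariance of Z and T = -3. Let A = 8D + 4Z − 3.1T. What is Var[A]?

Var[A] = a²·Var[D] + b²·Var[Z] + c²·Var[T] + 2ab·covariance of D and Z + 2ac·covariance of D and T + 2bc·covariance of Z and T, with a = 8, b = 4, c = -3.1.
= 1017.6 + 907.2 + 307.52 + (-870.4) + (-347.2) + 74.4
= 1089.12.

Var[A] = 1089.12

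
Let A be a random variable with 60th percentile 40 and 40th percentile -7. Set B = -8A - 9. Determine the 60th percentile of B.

60th percentile of B = 47

Since a = -8 < 0 the transformation is decreasing, reversing order: the 60th percentile of B corresponds to the 40th percentile of A.
So P_{60}(B) = a·P_{40}(A) + b = (-8)·(-7) + (-9) = 47.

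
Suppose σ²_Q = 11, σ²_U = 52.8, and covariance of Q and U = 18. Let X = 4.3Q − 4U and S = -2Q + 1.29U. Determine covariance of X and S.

covariance of X and S = -123.202

By bilinearity, covariance of X and S = ac·σ²_Q + bd·σ²_U + (ad+bc)·covariance of Q and U, with a=4.3, b=-4, c=-2, d=1.29.
ac·σ²_Q = 4.3·(-2)·11 = -94.6
bd·σ²_U = (-4)·1.29·52.8 = -272.448
(ad+bc)·covariance of Q and U = (13.547)·18 = 243.846
covariance of X and S = -94.6 + (-272.448) + 243.846 = -123.202.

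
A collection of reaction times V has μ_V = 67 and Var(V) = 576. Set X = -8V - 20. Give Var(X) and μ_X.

Var(X) = 36864, μ_X = -556

X = -8V - 20 is linear with a = -8, b = -20.
Var(X) = a²·Var(V) = (-8)²·576 = 36864 (the additive constant -20 does not affect variance).
μ_X = a·μ_V + b = (-8)·67 + (-20) = -556.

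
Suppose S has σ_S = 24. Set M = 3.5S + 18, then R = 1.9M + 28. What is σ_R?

σ_R = 159.6

σ_M = |3.5|·24 = 84.
σ_R = |1.9|·84 = 159.6.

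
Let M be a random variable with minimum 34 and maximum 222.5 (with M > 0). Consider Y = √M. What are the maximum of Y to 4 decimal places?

max(Y) = 14.9164

√M is increasing on this domain, so max(Y) comes from max(M) = 222.5: max(Y) = √(222.5) ≈ 14.9164.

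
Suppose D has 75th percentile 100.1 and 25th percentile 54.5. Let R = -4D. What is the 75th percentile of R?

Since a = -4 < 0 the transformation is decreasing, reversing order: the 75th percentile of R corresponds to the 25th percentile of D.
So P_{75}(R) = a·P_{25}(D) + b = (-4)·54.5 = -218.

75th percentile of R = -218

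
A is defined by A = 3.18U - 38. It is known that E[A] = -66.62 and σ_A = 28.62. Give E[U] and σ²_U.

E[U] = -9, σ²_U = 81

From A = 3.18U - 38: E[A] = a·E[U] + b, so E[U] = (E[A] − b)/a = (-66.62 − (-38))/3.18 = -9.
σ²_A = 28.62² = 819.1044.
σ²_A = a²·σ²_U, so σ²_U = 819.1044/3.18² = 81.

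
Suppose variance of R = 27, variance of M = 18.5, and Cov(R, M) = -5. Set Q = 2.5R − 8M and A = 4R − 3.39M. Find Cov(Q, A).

By bilinearity, Cov(Q, A) = ac·variance of R + bd·variance of M + (ad+bc)·Cov(R, M), with a=2.5, b=-8, c=4, d=-3.39.
ac·variance of R = 2.5·4·27 = 270
bd·variance of M = (-8)·(-3.39)·18.5 = 501.72
(ad+bc)·Cov(R, M) = (-40.475)·(-5) = 202.375
Cov(Q, A) = 270 + 501.72 + 202.375 = 974.095.

Cov(Q, A) = 974.095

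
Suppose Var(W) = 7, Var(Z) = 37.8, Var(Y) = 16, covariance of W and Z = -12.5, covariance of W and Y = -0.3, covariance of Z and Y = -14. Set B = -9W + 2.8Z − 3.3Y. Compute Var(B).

Var(B) = 1908.492

Var(B) = a²·Var(W) + b²·Var(Z) + c²·Var(Y) + 2ab·covariance of W and Z + 2ac·covariance of W and Y + 2bc·covariance of Z and Y, with a = -9, b = 2.8, c = -3.3.
= 567 + 296.352 + 174.24 + 630 + (-17.82) + 258.72
= 1908.492.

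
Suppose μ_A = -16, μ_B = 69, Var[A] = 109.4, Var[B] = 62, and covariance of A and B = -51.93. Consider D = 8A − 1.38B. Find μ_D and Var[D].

μ_D = 8·μ_A + (-1.38)·μ_B = 8·(-16) + (-1.38)·69 = -223.22.
Var[D] = a²·Var[A] + b²·Var[B] + 2ab·covariance of A and B with a = 8, b = -1.38.
= 8²·109.4 + (-1.38)²·62 + 2·8·(-1.38)·(-51.93)
= 7001.6 + 118.0728 + 1146.6144 = 8266.2872.

μ_D = -223.22, Var[D] = 8266.2872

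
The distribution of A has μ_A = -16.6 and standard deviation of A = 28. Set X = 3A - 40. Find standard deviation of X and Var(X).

X = 3A - 40 is linear with a = 3, b = -40.
standard deviation of X = |a|·standard deviation of A = |3|·28 = 84.
Var(A) = 28² = 784.
Var(X) = a²·Var(A) = 3²·784 = 7056 (the additive constant -40 does not affect variance).

standard deviation of X = 84, Var(X) = 7056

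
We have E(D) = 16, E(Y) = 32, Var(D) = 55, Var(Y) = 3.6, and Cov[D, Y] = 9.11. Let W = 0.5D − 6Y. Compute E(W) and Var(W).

E(W) = 0.5·E(D) + (-6)·E(Y) = 0.5·16 + (-6)·32 = -184.
Var(W) = a²·Var(D) + b²·Var(Y) + 2ab·Cov[D, Y] with a = 0.5, b = -6.
= 0.5²·55 + (-6)²·3.6 + 2·0.5·(-6)·9.11
= 13.75 + 129.6 + (-54.66) = 88.69.

E(W) = -184, Var(W) = 88.69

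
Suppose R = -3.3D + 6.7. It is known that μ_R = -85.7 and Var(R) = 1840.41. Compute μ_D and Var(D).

From R = -3.3D + 6.7: μ_R = a·μ_D + b, so μ_D = (μ_R − b)/a = (-85.7 − 6.7)/(-3.3) = 28.
Var(R) = a²·Var(D), so Var(D) = 1840.41/(-3.3)² = 169.

μ_D = 28, Var(D) = 169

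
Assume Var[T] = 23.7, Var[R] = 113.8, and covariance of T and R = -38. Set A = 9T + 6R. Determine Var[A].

Var[A] = a²·Var[T] + b²·Var[R] + 2ab·covariance of T and R with a = 9, b = 6.
= 9²·23.7 + 6²·113.8 + 2·9·6·(-38)
= 1919.7 + 4096.8 + (-4104) = 1912.5.

Var[A] = 1912.5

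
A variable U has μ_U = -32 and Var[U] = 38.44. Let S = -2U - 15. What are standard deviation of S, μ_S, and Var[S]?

standard deviation of S = 12.4, μ_S = 49, Var[S] = 153.76

S = -2U - 15 is linear with a = -2, b = -15.
standard deviation of U = √38.44 = 6.2.
standard deviation of S = |a|·standard deviation of U = |-2|·6.2 = 12.4.
μ_S = a·μ_U + b = (-2)·(-32) + (-15) = 49.
Var[S] = a²·Var[U] = (-2)²·38.44 = 153.76 (the additive constant -15 does not affect variance).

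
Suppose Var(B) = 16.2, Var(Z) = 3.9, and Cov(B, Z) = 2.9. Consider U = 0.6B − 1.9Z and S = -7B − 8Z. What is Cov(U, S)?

Cov(U, S) = 15.89

By bilinearity, Cov(U, S) = ac·Var(B) + bd·Var(Z) + (ad+bc)·Cov(B, Z), with a=0.6, b=-1.9, c=-7, d=-8.
ac·Var(B) = 0.6·(-7)·16.2 = -68.04
bd·Var(Z) = (-1.9)·(-8)·3.9 = 59.28
(ad+bc)·Cov(B, Z) = (8.5)·2.9 = 24.65
Cov(U, S) = -68.04 + 59.28 + 24.65 = 15.89.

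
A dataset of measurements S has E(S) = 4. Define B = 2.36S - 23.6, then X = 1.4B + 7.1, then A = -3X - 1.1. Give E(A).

E(B) = 2.36·4 + (-23.6) = -14.16.
E(X) = 1.4·(-14.16) + 7.1 = -12.724.
E(A) = (-3)·(-12.724) + (-1.1) = 37.072.

E(A) = 37.072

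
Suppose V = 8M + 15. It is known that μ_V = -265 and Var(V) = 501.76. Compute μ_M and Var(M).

μ_M = -35, Var(M) = 7.84

From V = 8M + 15: μ_V = a·μ_M + b, so μ_M = (μ_V − b)/a = (-265 − 15)/8 = -35.
Var(V) = a²·Var(M), so Var(M) = 501.76/8² = 7.84.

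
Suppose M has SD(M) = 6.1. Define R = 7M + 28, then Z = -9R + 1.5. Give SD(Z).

SD(Z) = 384.3

SD(R) = |7|·6.1 = 42.7.
SD(Z) = |-9|·42.7 = 384.3.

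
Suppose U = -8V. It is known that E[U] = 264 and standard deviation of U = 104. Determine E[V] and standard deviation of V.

E[V] = -33, standard deviation of V = 13

From U = -8V: E[U] = a·E[V] + b, so E[V] = (E[U] − b)/a = (264 − 0)/(-8) = -33.
standard deviation of U = |a|·standard deviation of V, so standard deviation of V = 104/|-8| = 13.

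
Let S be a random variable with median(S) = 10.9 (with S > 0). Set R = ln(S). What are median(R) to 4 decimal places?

median(R) = 2.3888

ln(S) is monotone on this domain, so median(R) = ln(10.9) ≈ 2.3888.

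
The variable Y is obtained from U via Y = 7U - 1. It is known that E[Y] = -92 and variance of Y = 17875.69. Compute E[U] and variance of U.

From Y = 7U - 1: E[Y] = a·E[U] + b, so E[U] = (E[Y] − b)/a = (-92 − (-1))/7 = -13.
variance of Y = a²·variance of U, so variance of U = 17875.69/7² = 364.81.

E[U] = -13, variance of U = 364.81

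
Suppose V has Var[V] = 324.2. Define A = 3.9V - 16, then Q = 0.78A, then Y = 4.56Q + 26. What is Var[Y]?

Var[A] = 3.9²·324.2 = 4931.082.
Var[Q] = 0.78²·4931.082 = 3000.0702888.
Var[Y] = 4.56²·3000.0702888 = 62382.26155719168.

Var[Y] = 62382.26155719168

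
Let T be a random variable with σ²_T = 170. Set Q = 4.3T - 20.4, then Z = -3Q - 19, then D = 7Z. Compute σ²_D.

σ²_D = 1386195.3

σ²_Q = 4.3²·170 = 3143.3.
σ²_Z = (-3)²·3143.3 = 28289.7.
σ²_D = 7²·28289.7 = 1386195.3.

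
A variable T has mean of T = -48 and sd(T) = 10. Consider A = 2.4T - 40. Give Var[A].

Var[A] = 576

A = 2.4T - 40 is linear with a = 2.4, b = -40.
Var[T] = 10² = 100.
Var[A] = a²·Var[T] = 2.4²·100 = 576 (the additive constant -40 does not affect variance).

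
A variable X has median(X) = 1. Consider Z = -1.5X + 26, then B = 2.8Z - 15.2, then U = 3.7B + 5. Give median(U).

median(Z) = (-1.5)·1 + 26 = 24.5.
median(B) = 2.8·24.5 + (-15.2) = 53.4.
median(U) = 3.7·53.4 + 5 = 202.58.

median(U) = 202.58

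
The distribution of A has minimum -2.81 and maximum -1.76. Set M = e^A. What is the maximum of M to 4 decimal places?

max(M) = 0.172

e^A is increasing on this domain, so max(M) comes from max(A) = -1.76: max(M) = exp(-1.76) ≈ 0.172.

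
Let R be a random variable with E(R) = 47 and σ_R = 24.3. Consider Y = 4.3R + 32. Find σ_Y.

σ_Y = 104.49

Y = 4.3R + 32 is linear with a = 4.3, b = 32.
σ_Y = |a|·σ_R = |4.3|·24.3 = 104.49.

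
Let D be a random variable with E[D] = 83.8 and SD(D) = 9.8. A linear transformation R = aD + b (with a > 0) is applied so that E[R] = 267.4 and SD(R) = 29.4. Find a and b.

a = 3, b = 16

SD(R) = a·SD(D) (a > 0), so a = 29.4/9.8 = 3.
E[R] = a·E[D] + b, so b = 267.4 − 3·83.8 = 16.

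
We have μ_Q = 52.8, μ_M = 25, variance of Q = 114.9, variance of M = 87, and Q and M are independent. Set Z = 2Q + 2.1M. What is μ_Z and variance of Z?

μ_Z = 2·μ_Q + 2.1·μ_M = 2·52.8 + 2.1·25 = 158.1.
variance of Z = a²·variance of Q + b²·variance of M + 2ab·Cov(Q, M) with a = 2, b = 2.1.
Independence gives Cov(Q, M) = 0.
= 2²·114.9 + 2.1²·87 + 2·2·2.1·0
= 459.6 + 383.67 + 0 = 843.27.

μ_Z = 158.1, variance of Z = 843.27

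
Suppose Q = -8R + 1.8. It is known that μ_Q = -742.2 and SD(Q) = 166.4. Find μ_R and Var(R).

μ_R = 93, Var(R) = 432.64

From Q = -8R + 1.8: μ_Q = a·μ_R + b, so μ_R = (μ_Q − b)/a = (-742.2 − 1.8)/(-8) = 93.
Var(Q) = 166.4² = 27688.96.
Var(Q) = a²·Var(R), so Var(R) = 27688.96/(-8)² = 432.64.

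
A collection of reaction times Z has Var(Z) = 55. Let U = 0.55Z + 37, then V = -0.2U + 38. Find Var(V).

Var(V) = 0.6655

Var(U) = 0.55²·55 = 16.6375.
Var(V) = (-0.2)²·16.6375 = 0.6655.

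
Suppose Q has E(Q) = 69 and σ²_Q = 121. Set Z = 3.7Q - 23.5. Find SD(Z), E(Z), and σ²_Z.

Z = 3.7Q - 23.5 is linear with a = 3.7, b = -23.5.
SD(Q) = √121 = 11.
SD(Z) = |a|·SD(Q) = |3.7|·11 = 40.7.
E(Z) = a·E(Q) + b = 3.7·69 + (-23.5) = 231.8.
σ²_Z = a²·σ²_Q = 3.7²·121 = 1656.49 (the additive constant -23.5 does not affect variance).

SD(Z) = 40.7, E(Z) = 231.8, σ²_Z = 1656.49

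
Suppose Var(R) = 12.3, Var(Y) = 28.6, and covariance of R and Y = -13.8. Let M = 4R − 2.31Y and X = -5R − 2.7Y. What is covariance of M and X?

covariance of M and X = -77.9718

By bilinearity, covariance of M and X = ac·Var(R) + bd·Var(Y) + (ad+bc)·covariance of R and Y, with a=4, b=-2.31, c=-5, d=-2.7.
ac·Var(R) = 4·(-5)·12.3 = -246
bd·Var(Y) = (-2.31)·(-2.7)·28.6 = 178.3782
(ad+bc)·covariance of R and Y = (0.75)·(-13.8) = -10.35
covariance of M and X = -246 + 178.3782 + (-10.35) = -77.9718.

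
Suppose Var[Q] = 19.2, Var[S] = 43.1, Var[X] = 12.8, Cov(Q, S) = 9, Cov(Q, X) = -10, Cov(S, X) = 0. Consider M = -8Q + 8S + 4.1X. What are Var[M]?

Var[M] = a²·Var[Q] + b²·Var[S] + c²·Var[X] + 2ab·Cov(Q, S) + 2ac·Cov(Q, X) + 2bc·Cov(S, X), with a = -8, b = 8, c = 4.1.
= 1228.8 + 2758.4 + 215.168 + (-1152) + 656 + 0
= 3706.368.

Var[M] = 3706.368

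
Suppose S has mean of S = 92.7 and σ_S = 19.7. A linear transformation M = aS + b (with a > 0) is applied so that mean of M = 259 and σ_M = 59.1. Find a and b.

a = 3, b = -19.1

σ_M = a·σ_S (a > 0), so a = 59.1/19.7 = 3.
mean of M = a·mean of S + b, so b = 259 − 3·92.7 = -19.1.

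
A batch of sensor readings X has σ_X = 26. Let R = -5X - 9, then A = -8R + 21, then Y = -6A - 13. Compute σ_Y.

σ_Y = 6240

σ_R = |-5|·26 = 130.
σ_A = |-8|·130 = 1040.
σ_Y = |-6|·1040 = 6240.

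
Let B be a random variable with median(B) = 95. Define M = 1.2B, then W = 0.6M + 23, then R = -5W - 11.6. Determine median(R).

median(R) = -468.6

median(M) = 1.2·95 = 114.
median(W) = 0.6·114 + 23 = 91.4.
median(R) = (-5)·91.4 + (-11.6) = -468.6.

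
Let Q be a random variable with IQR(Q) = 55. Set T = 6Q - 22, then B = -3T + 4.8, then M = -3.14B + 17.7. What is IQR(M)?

IQR(T) = |6|·55 = 330.
IQR(B) = |-3|·330 = 990.
IQR(M) = |-3.14|·990 = 3108.6.

IQR(M) = 3108.6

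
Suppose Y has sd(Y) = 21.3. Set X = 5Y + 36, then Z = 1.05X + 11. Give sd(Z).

sd(X) = |5|·21.3 = 106.5.
sd(Z) = |1.05|·106.5 = 111.825.

sd(Z) = 111.825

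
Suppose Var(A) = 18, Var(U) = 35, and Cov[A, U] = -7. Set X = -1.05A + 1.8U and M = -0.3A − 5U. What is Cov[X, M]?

By bilinearity, Cov[X, M] = ac·Var(A) + bd·Var(U) + (ad+bc)·Cov[A, U], with a=-1.05, b=1.8, c=-0.3, d=-5.
ac·Var(A) = (-1.05)·(-0.3)·18 = 5.67
bd·Var(U) = 1.8·(-5)·35 = -315
(ad+bc)·Cov[A, U] = (4.71)·(-7) = -32.97
Cov[X, M] = 5.67 + (-315) + (-32.97) = -342.3.

Cov[X, M] = -342.3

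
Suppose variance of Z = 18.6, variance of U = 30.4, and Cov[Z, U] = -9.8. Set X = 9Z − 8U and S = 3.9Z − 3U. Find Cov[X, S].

Cov[X, S] = 1952.82

By bilinearity, Cov[X, S] = ac·variance of Z + bd·variance of U + (ad+bc)·Cov[Z, U], with a=9, b=-8, c=3.9, d=-3.
ac·variance of Z = 9·3.9·18.6 = 652.86
bd·variance of U = (-8)·(-3)·30.4 = 729.6
(ad+bc)·Cov[Z, U] = (-58.2)·(-9.8) = 570.36
Cov[X, S] = 652.86 + 729.6 + 570.36 = 1952.82.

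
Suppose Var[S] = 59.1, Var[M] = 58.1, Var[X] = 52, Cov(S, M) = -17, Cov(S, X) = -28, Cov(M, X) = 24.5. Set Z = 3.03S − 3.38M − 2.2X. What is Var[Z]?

Var[Z] = 2543.89643

Var[Z] = a²·Var[S] + b²·Var[M] + c²·Var[X] + 2ab·Cov(S, M) + 2ac·Cov(S, X) + 2bc·Cov(M, X), with a = 3.03, b = -3.38, c = -2.2.
= 542.59119 + 663.75764 + 251.68 + 348.2076 + 373.296 + 364.364
= 2543.89643.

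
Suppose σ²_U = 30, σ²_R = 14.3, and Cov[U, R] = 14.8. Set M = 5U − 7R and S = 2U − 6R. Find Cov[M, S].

By bilinearity, Cov[M, S] = ac·σ²_U + bd·σ²_R + (ad+bc)·Cov[U, R], with a=5, b=-7, c=2, d=-6.
ac·σ²_U = 5·2·30 = 300
bd·σ²_R = (-7)·(-6)·14.3 = 600.6
(ad+bc)·Cov[U, R] = (-44)·14.8 = -651.2
Cov[M, S] = 300 + 600.6 + (-651.2) = 249.4.

Cov[M, S] = 249.4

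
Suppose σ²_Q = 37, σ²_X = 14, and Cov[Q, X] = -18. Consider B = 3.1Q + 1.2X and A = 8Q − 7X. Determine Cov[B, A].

By bilinearity, Cov[B, A] = ac·σ²_Q + bd·σ²_X + (ad+bc)·Cov[Q, X], with a=3.1, b=1.2, c=8, d=-7.
ac·σ²_Q = 3.1·8·37 = 917.6
bd·σ²_X = 1.2·(-7)·14 = -117.6
(ad+bc)·Cov[Q, X] = (-12.1)·(-18) = 217.8
Cov[B, A] = 917.6 + (-117.6) + 217.8 = 1017.8.

Cov[B, A] = 1017.8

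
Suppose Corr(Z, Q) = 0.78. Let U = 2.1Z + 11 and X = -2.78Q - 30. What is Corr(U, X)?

Corr(U, X) = -0.78

Linear rescalings preserve |correlation|; the slopes 2.1 and -2.78 have opposite signs, so the correlation flips sign: Corr(U, X) = −Corr(Z, Q) = -0.78.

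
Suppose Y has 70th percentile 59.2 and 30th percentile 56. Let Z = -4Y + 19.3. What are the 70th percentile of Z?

Since a = -4 < 0 the transformation is decreasing, reversing order: the 70th percentile of Z corresponds to the 30th percentile of Y.
So P_{70}(Z) = a·P_{30}(Y) + b = (-4)·56 + 19.3 = -204.7.

70th percentile of Z = -204.7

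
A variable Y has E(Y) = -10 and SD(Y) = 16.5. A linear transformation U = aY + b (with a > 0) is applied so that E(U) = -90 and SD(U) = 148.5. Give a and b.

SD(U) = a·SD(Y) (a > 0), so a = 148.5/16.5 = 9.
E(U) = a·E(Y) + b, so b = -90 − 9·(-10) = 0.

a = 9, b = 0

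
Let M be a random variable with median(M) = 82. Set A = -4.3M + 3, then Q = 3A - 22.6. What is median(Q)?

median(A) = (-4.3)·82 + 3 = -349.6.
median(Q) = 3·(-349.6) + (-22.6) = -1071.4.

median(Q) = -1071.4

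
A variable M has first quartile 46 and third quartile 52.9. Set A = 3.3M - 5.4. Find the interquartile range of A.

IQR of M = Q3 − Q1 = 52.9 − 46 = 6.9.
Under A = aM + b, IQR(A) = |a|·IQR(M) = |3.3|·6.9 = 22.77 (shifts cancel; spread scales by |a|).

IQR(A) = 22.77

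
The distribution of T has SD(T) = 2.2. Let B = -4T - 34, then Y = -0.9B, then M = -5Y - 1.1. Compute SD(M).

SD(M) = 39.6

SD(B) = |-4|·2.2 = 8.8.
SD(Y) = |-0.9|·8.8 = 7.92.
SD(M) = |-5|·7.92 = 39.6.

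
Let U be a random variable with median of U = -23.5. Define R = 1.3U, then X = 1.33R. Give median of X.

median of X = -40.6315

median of R = 1.3·(-23.5) = -30.55.
median of X = 1.33·(-30.55) = -40.6315.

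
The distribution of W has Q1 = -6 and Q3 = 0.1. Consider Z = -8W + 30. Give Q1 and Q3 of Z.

Q1(Z) = 29.2, Q3(Z) = 78

a = -8 < 0 reverses order: Q1(Z) comes from Q3(W), Q3(Z) from Q1(W).
Q1(Z) = (-8)·0.1 + 30 = 29.2; Q3(Z) = (-8)·(-6) + 30 = 78.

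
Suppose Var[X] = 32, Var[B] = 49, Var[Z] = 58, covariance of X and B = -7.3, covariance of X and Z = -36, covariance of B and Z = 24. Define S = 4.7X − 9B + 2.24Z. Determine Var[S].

Var[S] = 3858.7848

Var[S] = a²·Var[X] + b²·Var[B] + c²·Var[Z] + 2ab·covariance of X and B + 2ac·covariance of X and Z + 2bc·covariance of B and Z, with a = 4.7, b = -9, c = 2.24.
= 706.88 + 3969 + 291.0208 + 617.58 + (-758.016) + (-967.68)
= 3858.7848.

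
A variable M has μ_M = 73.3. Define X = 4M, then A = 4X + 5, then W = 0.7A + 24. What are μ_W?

μ_X = 4·73.3 = 293.2.
μ_A = 4·293.2 + 5 = 1177.8.
μ_W = 0.7·1177.8 + 24 = 848.46.

μ_W = 848.46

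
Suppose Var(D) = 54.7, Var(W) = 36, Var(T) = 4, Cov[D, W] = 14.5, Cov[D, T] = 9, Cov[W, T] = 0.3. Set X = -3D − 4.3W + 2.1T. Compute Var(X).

Var(X) = a²·Var(D) + b²·Var(W) + c²·Var(T) + 2ab·Cov[D, W] + 2ac·Cov[D, T] + 2bc·Cov[W, T], with a = -3, b = -4.3, c = 2.1.
= 492.3 + 665.64 + 17.64 + 374.1 + (-113.4) + (-5.418)
= 1430.862.

Var(X) = 1430.862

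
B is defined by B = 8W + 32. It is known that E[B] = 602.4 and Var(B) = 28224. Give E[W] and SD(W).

From B = 8W + 32: E[B] = a·E[W] + b, so E[W] = (E[B] − b)/a = (602.4 − 32)/8 = 71.3.
SD(B) = √28224 = 168.
SD(B) = |a|·SD(W), so SD(W) = 168/|8| = 21.

E[W] = 71.3, SD(W) = 21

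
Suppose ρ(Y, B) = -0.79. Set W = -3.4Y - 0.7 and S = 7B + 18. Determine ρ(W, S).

Linear rescalings preserve |correlation|; the slopes -3.4 and 7 have opposite signs, so the correlation flips sign: ρ(W, S) = −ρ(Y, B) = 0.79.

ρ(W, S) = 0.79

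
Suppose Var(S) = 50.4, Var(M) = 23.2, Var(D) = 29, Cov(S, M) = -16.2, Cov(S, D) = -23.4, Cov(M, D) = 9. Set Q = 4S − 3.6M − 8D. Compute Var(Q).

Var(Q) = a²·Var(S) + b²·Var(M) + c²·Var(D) + 2ab·Cov(S, M) + 2ac·Cov(S, D) + 2bc·Cov(M, D), with a = 4, b = -3.6, c = -8.
= 806.4 + 300.672 + 1856 + 466.56 + 1497.6 + 518.4
= 5445.632.

Var(Q) = 5445.632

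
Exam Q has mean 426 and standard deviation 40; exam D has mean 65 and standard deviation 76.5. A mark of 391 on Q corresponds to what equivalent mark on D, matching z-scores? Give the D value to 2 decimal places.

z = (391 − 426)/40 = -0.875.
D = 65 + z·76.5 = 65 + (391 − 426)·76.5/40 ≈ -1.94.

D = -1.94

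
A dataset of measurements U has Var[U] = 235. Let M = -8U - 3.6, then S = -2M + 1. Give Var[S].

Var[S] = 60160

Var[M] = (-8)²·235 = 15040.
Var[S] = (-2)²·15040 = 60160.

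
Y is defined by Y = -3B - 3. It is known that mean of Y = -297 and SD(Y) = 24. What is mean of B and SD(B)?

From Y = -3B - 3: mean of Y = a·mean of B + b, so mean of B = (mean of Y − b)/a = (-297 − (-3))/(-3) = 98.
SD(Y) = |a|·SD(B), so SD(B) = 24/|-3| = 8.

mean of B = 98, SD(B) = 8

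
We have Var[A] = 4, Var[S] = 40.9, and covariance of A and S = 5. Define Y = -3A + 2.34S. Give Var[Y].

Var[Y] = a²·Var[A] + b²·Var[S] + 2ab·covariance of A and S with a = -3, b = 2.34.
= (-3)²·4 + 2.34²·40.9 + 2·(-3)·2.34·5
= 36 + 223.95204 + (-70.2) = 189.75204.

Var[Y] = 189.75204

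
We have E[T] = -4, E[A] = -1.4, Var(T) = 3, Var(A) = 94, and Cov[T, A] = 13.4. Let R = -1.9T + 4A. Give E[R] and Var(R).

E[R] = 2, Var(R) = 1311.15

E[R] = (-1.9)·E[T] + 4·E[A] = (-1.9)·(-4) + 4·(-1.4) = 2.
Var(R) = a²·Var(T) + b²·Var(A) + 2ab·Cov[T, A] with a = -1.9, b = 4.
= (-1.9)²·3 + 4²·94 + 2·(-1.9)·4·13.4
= 10.83 + 1504 + (-203.68) = 1311.15.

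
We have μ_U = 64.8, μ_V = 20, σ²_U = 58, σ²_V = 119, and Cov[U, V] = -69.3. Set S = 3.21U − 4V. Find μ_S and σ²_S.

μ_S = 3.21·μ_U + (-4)·μ_V = 3.21·64.8 + (-4)·20 = 128.008.
σ²_S = a²·σ²_U + b²·σ²_V + 2ab·Cov[U, V] with a = 3.21, b = -4.
= 3.21²·58 + (-4)²·119 + 2·3.21·(-4)·(-69.3)
= 597.6378 + 1904 + 1779.624 = 4281.2618.

μ_S = 128.008, σ²_S = 4281.2618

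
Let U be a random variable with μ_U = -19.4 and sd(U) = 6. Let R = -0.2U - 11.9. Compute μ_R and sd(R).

R = -0.2U - 11.9 is linear with a = -0.2, b = -11.9.
μ_R = a·μ_U + b = (-0.2)·(-19.4) + (-11.9) = -8.02.
sd(R) = |a|·sd(U) = |-0.2|·6 = 1.2.

μ_R = -8.02, sd(R) = 1.2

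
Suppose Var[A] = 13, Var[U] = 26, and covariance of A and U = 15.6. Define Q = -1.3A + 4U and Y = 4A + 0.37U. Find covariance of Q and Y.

By bilinearity, covariance of Q and Y = ac·Var[A] + bd·Var[U] + (ad+bc)·covariance of A and U, with a=-1.3, b=4, c=4, d=0.37.
ac·Var[A] = (-1.3)·4·13 = -67.6
bd·Var[U] = 4·0.37·26 = 38.48
(ad+bc)·covariance of A and U = (15.519)·15.6 = 242.0964
covariance of Q and Y = -67.6 + 38.48 + 242.0964 = 212.9764.

covariance of Q and Y = 212.9764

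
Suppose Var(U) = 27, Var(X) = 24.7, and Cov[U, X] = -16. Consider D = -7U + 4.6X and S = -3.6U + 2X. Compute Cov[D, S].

By bilinearity, Cov[D, S] = ac·Var(U) + bd·Var(X) + (ad+bc)·Cov[U, X], with a=-7, b=4.6, c=-3.6, d=2.
ac·Var(U) = (-7)·(-3.6)·27 = 680.4
bd·Var(X) = 4.6·2·24.7 = 227.24
(ad+bc)·Cov[U, X] = (-30.56)·(-16) = 488.96
Cov[D, S] = 680.4 + 227.24 + 488.96 = 1396.6.

Cov[D, S] = 1396.6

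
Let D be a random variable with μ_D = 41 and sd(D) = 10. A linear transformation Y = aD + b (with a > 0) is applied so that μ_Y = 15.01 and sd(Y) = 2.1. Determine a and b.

sd(Y) = a·sd(D) (a > 0), so a = 2.1/10 = 0.21.
μ_Y = a·μ_D + b, so b = 15.01 − 0.21·41 = 6.4.

a = 0.21, b = 6.4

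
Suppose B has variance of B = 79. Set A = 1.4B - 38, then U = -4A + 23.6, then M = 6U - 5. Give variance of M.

variance of M = 89187.84

variance of A = 1.4²·79 = 154.84.
variance of U = (-4)²·154.84 = 2477.44.
variance of M = 6²·2477.44 = 89187.84.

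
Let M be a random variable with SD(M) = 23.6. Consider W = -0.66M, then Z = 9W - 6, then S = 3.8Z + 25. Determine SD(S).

SD(S) = 532.6992

SD(W) = |-0.66|·23.6 = 15.576.
SD(Z) = |9|·15.576 = 140.184.
SD(S) = |3.8|·140.184 = 532.6992.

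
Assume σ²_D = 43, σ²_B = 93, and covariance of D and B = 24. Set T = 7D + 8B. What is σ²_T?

σ²_T = 10747

σ²_T = a²·σ²_D + b²·σ²_B + 2ab·covariance of D and B with a = 7, b = 8.
= 7²·43 + 8²·93 + 2·7·8·24
= 2107 + 5952 + 2688 = 10747.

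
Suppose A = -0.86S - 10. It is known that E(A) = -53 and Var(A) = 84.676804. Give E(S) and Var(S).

E(S) = 50, Var(S) = 114.49

From A = -0.86S - 10: E(A) = a·E(S) + b, so E(S) = (E(A) − b)/a = (-53 − (-10))/(-0.86) = 50.
Var(A) = a²·Var(S), so Var(S) = 84.676804/(-0.86)² = 114.49.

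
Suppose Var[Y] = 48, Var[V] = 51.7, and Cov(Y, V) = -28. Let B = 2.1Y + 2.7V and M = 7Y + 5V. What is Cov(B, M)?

By bilinearity, Cov(B, M) = ac·Var[Y] + bd·Var[V] + (ad+bc)·Cov(Y, V), with a=2.1, b=2.7, c=7, d=5.
ac·Var[Y] = 2.1·7·48 = 705.6
bd·Var[V] = 2.7·5·51.7 = 697.95
(ad+bc)·Cov(Y, V) = (29.4)·(-28) = -823.2
Cov(B, M) = 705.6 + 697.95 + (-823.2) = 580.35.

Cov(B, M) = 580.35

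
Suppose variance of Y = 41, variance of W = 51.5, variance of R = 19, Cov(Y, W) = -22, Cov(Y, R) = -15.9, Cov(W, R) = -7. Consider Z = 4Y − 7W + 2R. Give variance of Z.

variance of Z = a²·variance of Y + b²·variance of W + c²·variance of R + 2ab·Cov(Y, W) + 2ac·Cov(Y, R) + 2bc·Cov(W, R), with a = 4, b = -7, c = 2.
= 656 + 2523.5 + 76 + 1232 + (-254.4) + 196
= 4429.1.

variance of Z = 4429.1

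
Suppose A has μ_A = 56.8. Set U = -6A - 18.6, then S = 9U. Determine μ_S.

μ_S = -3234.6

μ_U = (-6)·56.8 + (-18.6) = -359.4.
μ_S = 9·(-359.4) = -3234.6.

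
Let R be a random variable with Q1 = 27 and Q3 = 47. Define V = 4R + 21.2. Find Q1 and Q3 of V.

Q1(V) = 129.2, Q3(V) = 209.2

a = 4 > 0: Q1(V) = a·Q1(R)+b = 129.2, Q3(V) = a·Q3(R)+b = 209.2.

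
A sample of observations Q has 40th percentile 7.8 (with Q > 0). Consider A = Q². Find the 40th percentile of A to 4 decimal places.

40th percentile of A = 60.84

Q² is increasing, so P_{40}(A) = g(P_{40}(Q)) = 60.84.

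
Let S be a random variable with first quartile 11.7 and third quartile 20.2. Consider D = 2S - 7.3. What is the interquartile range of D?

IQR of S = Q3 − Q1 = 20.2 − 11.7 = 8.5.
Under D = aS + b, IQR(D) = |a|·IQR(S) = |2|·8.5 = 17 (shifts cancel; spread scales by |a|).

IQR(D) = 17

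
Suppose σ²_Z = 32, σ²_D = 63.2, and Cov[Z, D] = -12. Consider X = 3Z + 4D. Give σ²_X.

σ²_X = a²·σ²_Z + b²·σ²_D + 2ab·Cov[Z, D] with a = 3, b = 4.
= 3²·32 + 4²·63.2 + 2·3·4·(-12)
= 288 + 1011.2 + (-288) = 1011.2.

σ²_X = 1011.2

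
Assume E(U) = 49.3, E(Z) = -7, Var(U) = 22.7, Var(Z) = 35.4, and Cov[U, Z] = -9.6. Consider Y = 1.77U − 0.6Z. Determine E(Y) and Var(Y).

E(Y) = 91.461, Var(Y) = 104.25123

E(Y) = 1.77·E(U) + (-0.6)·E(Z) = 1.77·49.3 + (-0.6)·(-7) = 91.461.
Var(Y) = a²·Var(U) + b²·Var(Z) + 2ab·Cov[U, Z] with a = 1.77, b = -0.6.
= 1.77²·22.7 + (-0.6)²·35.4 + 2·1.77·(-0.6)·(-9.6)
= 71.11683 + 12.744 + 20.3904 = 104.25123.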